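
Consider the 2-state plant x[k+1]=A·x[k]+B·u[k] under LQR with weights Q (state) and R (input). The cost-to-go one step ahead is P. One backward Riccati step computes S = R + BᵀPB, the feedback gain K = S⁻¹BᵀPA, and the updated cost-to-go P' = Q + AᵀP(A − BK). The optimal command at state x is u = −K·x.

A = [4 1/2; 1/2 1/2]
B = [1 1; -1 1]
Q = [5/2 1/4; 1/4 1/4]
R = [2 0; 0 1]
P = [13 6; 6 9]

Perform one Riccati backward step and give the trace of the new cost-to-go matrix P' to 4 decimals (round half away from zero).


BᵀP = [7.0000 -3.0000; 19.0000 15.0000]
S = R + BᵀPB = [2 0; 0 1] + [10.0000 4.0000; 4.0000 34.0000] = [12.0000 4.0000; 4.0000 35.0000]
BᵀPA = [26.5000 2.0000; 83.5000 17.0000]
K = S⁻¹·BᵀPA = [1.4691 0.0050; 2.2178 0.4851]
A−BK = [0.3131 0.0099; -0.2488 0.0198]
AᵀP(A−BK) = [10.1318 1.1089; 1.1089 0.2426]
P' = Q + AᵀP(A−BK) = [12.6318 1.3589; 1.3589 0.4926]
tr(P') = 13.1244

13.1244


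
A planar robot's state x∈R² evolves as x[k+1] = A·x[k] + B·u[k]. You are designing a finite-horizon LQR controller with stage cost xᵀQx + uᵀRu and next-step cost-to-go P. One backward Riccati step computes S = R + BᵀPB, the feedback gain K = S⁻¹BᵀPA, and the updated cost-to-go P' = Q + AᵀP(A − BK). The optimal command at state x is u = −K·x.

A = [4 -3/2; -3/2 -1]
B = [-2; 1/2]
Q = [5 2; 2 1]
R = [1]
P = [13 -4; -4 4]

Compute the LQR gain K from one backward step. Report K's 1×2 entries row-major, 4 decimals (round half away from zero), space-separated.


BᵀP = [-28.0000 10.0000]
S = R + BᵀPB = [1] + [61.0000] = [62.0000]
BᵀPA = [-127.0000 32.0000]
K = S⁻¹·BᵀPA = [-2.0484 0.5161]
A−BK = [-0.0968 -0.4677; -0.4758 -1.2581]
AᵀP(A−BK) = [4.8548 0.5484; 0.5484 4.7339]
P' = Q + AᵀP(A−BK) = [9.8548 2.5484; 2.5484 5.7339]
tr(P') = 15.5887

-2.0484 0.5161


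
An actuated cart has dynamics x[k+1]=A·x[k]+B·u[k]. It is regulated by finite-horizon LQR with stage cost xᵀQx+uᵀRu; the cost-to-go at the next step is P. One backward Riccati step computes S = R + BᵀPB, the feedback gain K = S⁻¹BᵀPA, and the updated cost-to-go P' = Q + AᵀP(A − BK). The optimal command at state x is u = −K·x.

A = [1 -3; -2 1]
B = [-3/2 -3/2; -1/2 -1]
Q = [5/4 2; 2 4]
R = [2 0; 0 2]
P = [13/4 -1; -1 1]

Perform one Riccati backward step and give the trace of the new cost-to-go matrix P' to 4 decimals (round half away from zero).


21.2678

BᵀP = [-4.3750 1.0000; -3.8750 0.5000]
S = R + BᵀPB = [2 0; 0 2] + [6.0625 5.5625; 5.5625 5.3125] = [8.0625 5.5625; 5.5625 7.3125]
BᵀPA = [-6.3750 14.1250; -4.8750 12.1250]
K = S⁻¹·BᵀPA = [-0.6960 1.2794; -0.1372 0.6849]
A−BK = [-0.2499 -0.0535; -2.4852 2.3246]
AᵀP(A−BK) = [6.1439 -7.2549; -7.2549 9.8740]
P' = Q + AᵀP(A−BK) = [7.3939 -5.2549; -5.2549 13.8740]
tr(P') = 21.2678


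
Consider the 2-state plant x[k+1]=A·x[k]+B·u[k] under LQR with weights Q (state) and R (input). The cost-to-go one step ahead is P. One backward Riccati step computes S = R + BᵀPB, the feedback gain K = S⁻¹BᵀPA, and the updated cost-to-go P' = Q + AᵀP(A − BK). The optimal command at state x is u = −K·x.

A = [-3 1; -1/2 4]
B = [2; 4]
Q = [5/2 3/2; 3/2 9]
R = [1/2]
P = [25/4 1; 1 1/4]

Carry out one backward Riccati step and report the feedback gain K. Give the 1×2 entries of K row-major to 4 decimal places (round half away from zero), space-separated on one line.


-1.1209 0.6264

BᵀP = [16.5000 3.0000]
S = R + BᵀPB = [1/2] + [45.0000] = [45.5000]
BᵀPA = [-51.0000 28.5000]
K = S⁻¹·BᵀPA = [-1.1209 0.6264]
A−BK = [-0.7582 -0.2527; 3.9835 1.4945]
AᵀP(A−BK) = [2.1477 0.1951; 0.1951 0.3984]
P' = Q + AᵀP(A−BK) = [4.6477 1.6951; 1.6951 9.3984]
tr(P') = 14.0460


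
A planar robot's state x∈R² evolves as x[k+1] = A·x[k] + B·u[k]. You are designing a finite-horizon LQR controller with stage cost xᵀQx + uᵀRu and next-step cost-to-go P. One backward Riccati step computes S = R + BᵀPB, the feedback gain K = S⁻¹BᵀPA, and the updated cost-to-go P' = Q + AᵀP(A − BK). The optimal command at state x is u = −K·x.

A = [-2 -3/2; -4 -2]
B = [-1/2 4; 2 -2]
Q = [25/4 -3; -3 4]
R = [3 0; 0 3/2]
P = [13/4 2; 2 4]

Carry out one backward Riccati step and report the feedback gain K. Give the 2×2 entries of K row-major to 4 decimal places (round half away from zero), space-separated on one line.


BᵀP = [2.3750 7.0000; 9.0000 0.0000]
S = R + BᵀPB = [3 0; 0 3/2] + [12.8125 -4.5000; -4.5000 36.0000] = [15.8125 -4.5000; -4.5000 37.5000]
BᵀPA = [-32.7500 -17.5625; -18.0000 -13.5000]
K = S⁻¹·BᵀPA = [-2.2858 -1.2560; -0.7543 -0.5107]
A−BK = [-0.1257 -0.0851; -0.9370 -0.5094]
AᵀP(A−BK) = [20.5624 11.4225; 11.4225 6.3590]
P' = Q + AᵀP(A−BK) = [26.8124 8.4225; 8.4225 10.3590]
tr(P') = 37.1714

-2.2858 -1.2560 -0.7543 -0.5107


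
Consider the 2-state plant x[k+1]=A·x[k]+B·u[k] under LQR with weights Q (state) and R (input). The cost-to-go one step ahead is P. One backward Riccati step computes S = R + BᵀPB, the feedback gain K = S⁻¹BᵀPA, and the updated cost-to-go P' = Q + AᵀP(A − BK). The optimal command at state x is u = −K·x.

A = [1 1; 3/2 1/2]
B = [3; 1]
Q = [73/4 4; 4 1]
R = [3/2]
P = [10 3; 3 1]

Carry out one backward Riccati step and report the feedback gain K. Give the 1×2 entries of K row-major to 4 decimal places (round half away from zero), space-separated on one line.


BᵀP = [33.0000 10.0000]
S = R + BᵀPB = [3/2] + [109.0000] = [110.5000]
BᵀPA = [48.0000 38.0000]
K = S⁻¹·BᵀPA = [0.4344 0.3439]
A−BK = [-0.3032 -0.0317; 1.0656 0.1561]
AᵀP(A−BK) = [0.3993 0.2432; 0.2432 0.1821]
P' = Q + AᵀP(A−BK) = [18.6493 4.2432; 4.2432 1.1821]
tr(P') = 19.8314

0.4344 0.3439


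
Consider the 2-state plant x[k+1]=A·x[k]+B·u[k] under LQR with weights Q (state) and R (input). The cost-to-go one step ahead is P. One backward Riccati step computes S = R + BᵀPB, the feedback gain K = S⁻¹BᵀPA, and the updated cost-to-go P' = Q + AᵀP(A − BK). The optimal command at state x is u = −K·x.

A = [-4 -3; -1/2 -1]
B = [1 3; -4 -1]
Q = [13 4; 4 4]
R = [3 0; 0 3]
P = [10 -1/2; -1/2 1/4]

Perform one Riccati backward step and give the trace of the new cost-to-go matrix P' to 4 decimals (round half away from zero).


26.1601

BᵀP = [12.0000 -1.5000; 30.5000 -1.7500]
S = R + BᵀPB = [3 0; 0 3] + [18.0000 37.5000; 37.5000 93.2500] = [21.0000 37.5000; 37.5000 96.2500]
BᵀPA = [-47.2500 -34.5000; -121.1250 -89.7500]
K = S⁻¹·BᵀPA = [-0.0091 0.0732; -1.2549 -0.9610]
A−BK = [-0.2262 -0.1902; -1.7915 -1.6683]
AᵀP(A−BK) = [5.6332 4.4341; 4.4341 3.5268]
P' = Q + AᵀP(A−BK) = [18.6332 8.4341; 8.4341 7.5268]
tr(P') = 26.1601


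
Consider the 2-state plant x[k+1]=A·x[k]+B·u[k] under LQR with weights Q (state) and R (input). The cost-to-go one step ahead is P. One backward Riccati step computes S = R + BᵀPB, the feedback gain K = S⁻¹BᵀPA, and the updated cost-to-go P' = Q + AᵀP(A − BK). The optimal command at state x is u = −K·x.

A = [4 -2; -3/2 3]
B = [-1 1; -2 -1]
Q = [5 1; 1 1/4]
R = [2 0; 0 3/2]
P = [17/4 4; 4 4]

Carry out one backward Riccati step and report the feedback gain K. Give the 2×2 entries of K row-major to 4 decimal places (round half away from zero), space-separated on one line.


-0.8075 -0.3028 0.4561 -0.3290

BᵀP = [-12.2500 -12.0000; 0.2500 0.0000]
S = R + BᵀPB = [2 0; 0 3/2] + [36.2500 -0.2500; -0.2500 0.2500] = [38.2500 -0.2500; -0.2500 1.7500]
BᵀPA = [-31.0000 -11.5000; 1.0000 -0.5000]
K = S⁻¹·BᵀPA = [-0.8075 -0.3028; 0.4561 -0.3290]
A−BK = [2.7364 -1.9738; -2.6589 2.0654]
AᵀP(A−BK) = [3.5121 -1.0579; -1.0579 1.3533]
P' = Q + AᵀP(A−BK) = [8.5121 -0.0579; -0.0579 1.6033]
tr(P') = 10.1154


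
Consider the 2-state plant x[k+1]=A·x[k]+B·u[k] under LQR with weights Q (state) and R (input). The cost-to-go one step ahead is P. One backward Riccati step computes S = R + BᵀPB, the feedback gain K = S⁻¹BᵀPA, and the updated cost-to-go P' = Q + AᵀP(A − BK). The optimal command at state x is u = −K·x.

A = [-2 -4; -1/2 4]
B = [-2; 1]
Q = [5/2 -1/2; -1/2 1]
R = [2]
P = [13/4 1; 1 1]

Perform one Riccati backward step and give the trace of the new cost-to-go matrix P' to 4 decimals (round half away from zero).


16.7292

BᵀP = [-5.5000 -1.0000]
S = R + BᵀPB = [2] + [10.0000] = [12.0000]
BᵀPA = [11.5000 18.0000]
K = S⁻¹·BᵀPA = [0.9583 1.5000]
A−BK = [-0.0833 -1.0000; -1.4583 2.5000]
AᵀP(A−BK) = [4.2292 0.7500; 0.7500 9.0000]
P' = Q + AᵀP(A−BK) = [6.7292 0.2500; 0.2500 10.0000]
tr(P') = 16.7292


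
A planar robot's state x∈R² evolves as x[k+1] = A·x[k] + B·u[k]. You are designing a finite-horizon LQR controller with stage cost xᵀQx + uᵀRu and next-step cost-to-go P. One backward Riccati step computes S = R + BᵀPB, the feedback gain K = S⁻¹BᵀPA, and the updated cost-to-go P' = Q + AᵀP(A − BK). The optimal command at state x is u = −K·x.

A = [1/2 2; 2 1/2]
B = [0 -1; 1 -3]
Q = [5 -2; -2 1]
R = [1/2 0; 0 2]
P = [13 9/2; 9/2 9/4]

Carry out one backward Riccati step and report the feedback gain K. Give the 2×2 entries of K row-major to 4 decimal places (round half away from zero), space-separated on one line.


BᵀP = [4.5000 2.2500; -26.5000 -11.2500]
S = R + BᵀPB = [1/2 0; 0 2] + [2.2500 -11.2500; -11.2500 60.2500] = [2.7500 -11.2500; -11.2500 62.2500]
BᵀPA = [6.7500 10.1250; -35.7500 -58.6250]
K = S⁻¹·BᵀPA = [0.4034 -0.6555; -0.5014 -1.0602]
A−BK = [-0.0014 0.9398; 0.0924 -2.0252]
AᵀP(A−BK) = [0.6022 0.8964; 0.8964 6.0434]
P' = Q + AᵀP(A−BK) = [5.6022 -1.1036; -1.1036 7.0434]
tr(P') = 12.6457

0.4034 -0.6555 -0.5014 -1.0602


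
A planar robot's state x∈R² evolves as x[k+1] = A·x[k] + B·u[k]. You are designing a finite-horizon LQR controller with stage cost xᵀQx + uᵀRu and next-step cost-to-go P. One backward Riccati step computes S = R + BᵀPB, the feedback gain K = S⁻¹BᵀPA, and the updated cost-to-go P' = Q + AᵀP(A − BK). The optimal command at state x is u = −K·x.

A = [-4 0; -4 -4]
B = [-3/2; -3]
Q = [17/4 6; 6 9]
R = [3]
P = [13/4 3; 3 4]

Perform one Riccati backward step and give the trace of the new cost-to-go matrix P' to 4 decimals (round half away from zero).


BᵀP = [-13.8750 -16.5000]
S = R + BᵀPB = [3] + [70.3125] = [73.3125]
BᵀPA = [121.5000 66.0000]
K = S⁻¹·BᵀPA = [1.6573 0.9003]
A−BK = [-1.5141 1.3504; 0.9719 -1.2992]
AᵀP(A−BK) = [10.6394 2.6189; 2.6189 4.5831]
P' = Q + AᵀP(A−BK) = [14.8894 8.6189; 8.6189 13.5831]
tr(P') = 28.4725

28.4725


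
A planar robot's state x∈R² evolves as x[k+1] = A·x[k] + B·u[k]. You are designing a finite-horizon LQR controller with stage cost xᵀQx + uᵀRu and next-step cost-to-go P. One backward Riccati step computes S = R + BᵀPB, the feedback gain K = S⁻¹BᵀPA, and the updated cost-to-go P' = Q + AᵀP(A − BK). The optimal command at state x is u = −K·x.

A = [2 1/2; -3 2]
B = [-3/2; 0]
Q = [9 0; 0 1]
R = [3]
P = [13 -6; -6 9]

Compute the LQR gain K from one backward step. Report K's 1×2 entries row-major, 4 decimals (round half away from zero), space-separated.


-2.0465 0.2558

BᵀP = [-19.5000 9.0000]
S = R + BᵀPB = [3] + [29.2500] = [32.2500]
BᵀPA = [-66.0000 8.2500]
K = S⁻¹·BᵀPA = [-2.0465 0.2558]
A−BK = [-1.0698 0.8837; -3.0000 2.0000]
AᵀP(A−BK) = [69.9302 -39.1163; -39.1163 25.1395]
P' = Q + AᵀP(A−BK) = [78.9302 -39.1163; -39.1163 26.1395]
tr(P') = 105.0698


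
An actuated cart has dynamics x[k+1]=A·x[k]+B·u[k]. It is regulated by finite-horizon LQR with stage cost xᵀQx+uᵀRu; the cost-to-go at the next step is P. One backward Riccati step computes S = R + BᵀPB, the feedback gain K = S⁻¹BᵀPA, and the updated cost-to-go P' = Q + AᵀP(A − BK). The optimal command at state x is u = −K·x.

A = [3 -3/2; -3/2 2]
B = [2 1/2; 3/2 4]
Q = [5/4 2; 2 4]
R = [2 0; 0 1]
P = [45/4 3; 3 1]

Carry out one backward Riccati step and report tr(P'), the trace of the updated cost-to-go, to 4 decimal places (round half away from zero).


BᵀP = [27.0000 7.5000; 17.6250 5.5000]
S = R + BᵀPB = [2 0; 0 1] + [65.2500 43.5000; 43.5000 30.8125] = [67.2500 43.5000; 43.5000 31.8125]
BᵀPA = [69.7500 -25.5000; 44.6250 -15.4375]
K = S⁻¹·BᵀPA = [1.1238 -0.5652; -0.1339 0.2876]
A−BK = [0.8194 -0.5134; -2.6501 1.6974]
AᵀP(A−BK) = [4.0912 -2.2855; -2.2855 1.3394]
P' = Q + AᵀP(A−BK) = [5.3412 -0.2855; -0.2855 5.3394]
tr(P') = 10.6805

10.6805


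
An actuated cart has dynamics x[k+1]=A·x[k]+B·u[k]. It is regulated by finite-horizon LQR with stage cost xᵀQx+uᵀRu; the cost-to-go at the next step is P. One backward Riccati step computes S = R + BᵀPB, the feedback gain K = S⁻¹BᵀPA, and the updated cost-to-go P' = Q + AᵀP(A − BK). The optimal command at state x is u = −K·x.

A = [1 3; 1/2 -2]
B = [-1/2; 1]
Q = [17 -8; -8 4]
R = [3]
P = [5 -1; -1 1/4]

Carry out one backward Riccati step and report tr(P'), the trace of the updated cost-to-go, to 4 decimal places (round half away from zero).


BᵀP = [-3.5000 0.7500]
S = R + BᵀPB = [3] + [2.5000] = [5.5000]
BᵀPA = [-3.1250 -12.0000]
K = S⁻¹·BᵀPA = [-0.5682 -2.1818]
A−BK = [0.7159 1.9091; 1.0682 0.1818]
AᵀP(A−BK) = [2.2869 8.4318; 8.4318 31.8182]
P' = Q + AᵀP(A−BK) = [19.2869 0.4318; 0.4318 35.8182]
tr(P') = 55.1051

55.1051


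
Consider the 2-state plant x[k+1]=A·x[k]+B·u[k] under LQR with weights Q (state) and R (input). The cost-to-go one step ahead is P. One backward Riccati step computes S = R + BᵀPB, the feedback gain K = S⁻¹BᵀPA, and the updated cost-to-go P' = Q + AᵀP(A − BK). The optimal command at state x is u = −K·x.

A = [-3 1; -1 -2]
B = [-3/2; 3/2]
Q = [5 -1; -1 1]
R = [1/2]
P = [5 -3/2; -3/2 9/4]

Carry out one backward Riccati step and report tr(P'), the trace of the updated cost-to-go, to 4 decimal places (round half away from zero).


BᵀP = [-9.7500 5.6250]
S = R + BᵀPB = [1/2] + [23.0625] = [23.5625]
BᵀPA = [23.6250 -21.0000]
K = S⁻¹·BᵀPA = [1.0027 -0.8912]
A−BK = [-1.4960 -0.3369; -2.5040 -0.6631]
AᵀP(A−BK) = [14.5623 3.0557; 3.0557 1.2838]
P' = Q + AᵀP(A−BK) = [19.5623 2.0557; 2.0557 2.2838]
tr(P') = 21.8462

21.8462


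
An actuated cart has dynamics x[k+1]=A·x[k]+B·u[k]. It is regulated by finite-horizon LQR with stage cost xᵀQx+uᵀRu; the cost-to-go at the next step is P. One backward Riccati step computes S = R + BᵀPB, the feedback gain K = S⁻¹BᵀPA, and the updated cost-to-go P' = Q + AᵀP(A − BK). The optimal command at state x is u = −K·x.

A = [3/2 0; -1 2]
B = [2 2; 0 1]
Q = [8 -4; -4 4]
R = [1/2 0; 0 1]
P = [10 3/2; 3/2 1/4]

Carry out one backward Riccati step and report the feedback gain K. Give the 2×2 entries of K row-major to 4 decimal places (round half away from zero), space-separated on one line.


BᵀP = [20.0000 3.0000; 21.5000 3.2500]
S = R + BᵀPB = [1/2 0; 0 1] + [40.0000 43.0000; 43.0000 46.2500] = [40.5000 43.0000; 43.0000 47.2500]
BᵀPA = [27.0000 6.0000; 29.0000 6.5000]
K = S⁻¹·BᵀPA = [0.4449 0.0619; 0.2089 0.0812]
A−BK = [0.1925 -0.2863; -1.2089 1.9188]
AᵀP(A−BK) = [0.1804 -0.0271; -0.0271 0.1006]
P' = Q + AᵀP(A−BK) = [8.1804 -4.0271; -4.0271 4.1006]
tr(P') = 12.2809

0.4449 0.0619 0.2089 0.0812


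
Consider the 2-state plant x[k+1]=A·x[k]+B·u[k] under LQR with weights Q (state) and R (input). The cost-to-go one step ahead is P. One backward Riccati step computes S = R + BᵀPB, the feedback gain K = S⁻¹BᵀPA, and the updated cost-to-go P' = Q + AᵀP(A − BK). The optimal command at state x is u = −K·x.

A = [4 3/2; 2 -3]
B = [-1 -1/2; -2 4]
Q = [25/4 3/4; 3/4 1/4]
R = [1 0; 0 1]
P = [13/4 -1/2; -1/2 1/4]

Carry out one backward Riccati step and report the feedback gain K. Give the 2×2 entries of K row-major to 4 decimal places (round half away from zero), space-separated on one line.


-2.3549 -0.6645 -1.1969 -1.0803

BᵀP = [-2.2500 0.0000; -3.6250 1.2500]
S = R + BᵀPB = [1 0; 0 1] + [2.2500 1.1250; 1.1250 6.8125] = [3.2500 1.1250; 1.1250 7.8125]
BᵀPA = [-9.0000 -3.3750; -12.0000 -9.1875]
K = S⁻¹·BᵀPA = [-2.3549 -0.6645; -1.1969 -1.0803]
A−BK = [1.0466 0.2953; 2.0777 -0.0078]
AᵀP(A−BK) = [9.4430 3.5557; 3.5557 1.8944]
P' = Q + AᵀP(A−BK) = [15.6930 4.3057; 4.3057 2.1444]
tr(P') = 17.8374


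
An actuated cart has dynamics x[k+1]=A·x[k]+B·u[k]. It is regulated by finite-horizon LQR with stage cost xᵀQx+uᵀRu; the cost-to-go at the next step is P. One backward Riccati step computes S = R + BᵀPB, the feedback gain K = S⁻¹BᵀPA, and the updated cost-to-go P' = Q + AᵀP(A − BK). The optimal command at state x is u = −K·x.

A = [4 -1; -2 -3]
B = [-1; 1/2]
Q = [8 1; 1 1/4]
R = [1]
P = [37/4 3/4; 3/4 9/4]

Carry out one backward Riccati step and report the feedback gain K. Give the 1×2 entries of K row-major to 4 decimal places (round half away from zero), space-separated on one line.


BᵀP = [-8.8750 0.3750]
S = R + BᵀPB = [1] + [9.0625] = [10.0625]
BᵀPA = [-36.2500 7.7500]
K = S⁻¹·BᵀPA = [-3.6025 0.7702]
A−BK = [0.3975 -0.2298; -0.1988 -3.3851]
AᵀP(A−BK) = [14.4099 -3.0807; -3.0807 28.0311]
P' = Q + AᵀP(A−BK) = [22.4099 -2.0807; -2.0807 28.2811]
tr(P') = 50.6910

-3.6025 0.7702


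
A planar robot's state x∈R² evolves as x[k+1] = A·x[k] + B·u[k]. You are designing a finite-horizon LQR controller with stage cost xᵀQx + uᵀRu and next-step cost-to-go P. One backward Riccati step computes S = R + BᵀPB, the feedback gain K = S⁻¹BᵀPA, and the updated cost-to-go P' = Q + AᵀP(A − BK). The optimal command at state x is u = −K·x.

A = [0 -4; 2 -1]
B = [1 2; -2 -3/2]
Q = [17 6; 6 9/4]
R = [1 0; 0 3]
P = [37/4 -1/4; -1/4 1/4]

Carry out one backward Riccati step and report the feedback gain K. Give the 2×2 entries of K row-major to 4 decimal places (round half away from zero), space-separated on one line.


-0.3004 -0.7761 0.1057 -1.3936

BᵀP = [9.7500 -0.7500; 18.8750 -0.8750]
S = R + BᵀPB = [1 0; 0 3] + [11.2500 20.6250; 20.6250 39.0625] = [12.2500 20.6250; 20.6250 42.0625]
BᵀPA = [-1.5000 -38.2500; -1.7500 -74.6250]
K = S⁻¹·BᵀPA = [-0.3004 -0.7761; 0.1057 -1.3936]
A−BK = [0.0890 -0.4367; 1.5577 -4.6426]
AᵀP(A−BK) = [0.7344 -2.1029; -2.1029 12.5675]
P' = Q + AᵀP(A−BK) = [17.7344 3.8971; 3.8971 14.8175]
tr(P') = 32.5518


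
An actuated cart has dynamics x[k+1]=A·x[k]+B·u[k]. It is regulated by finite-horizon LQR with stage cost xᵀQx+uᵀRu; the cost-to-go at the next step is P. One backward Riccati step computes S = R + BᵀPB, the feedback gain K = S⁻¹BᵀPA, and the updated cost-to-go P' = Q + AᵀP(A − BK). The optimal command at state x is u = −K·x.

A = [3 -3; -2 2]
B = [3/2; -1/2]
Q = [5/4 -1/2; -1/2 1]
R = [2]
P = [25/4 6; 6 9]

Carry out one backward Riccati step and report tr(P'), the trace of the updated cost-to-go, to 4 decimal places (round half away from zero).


20.7332

BᵀP = [6.3750 4.5000]
S = R + BᵀPB = [2] + [7.3125] = [9.3125]
BᵀPA = [10.1250 -10.1250]
K = S⁻¹·BᵀPA = [1.0872 -1.0872]
A−BK = [1.3691 -1.3691; -1.4564 1.4564]
AᵀP(A−BK) = [9.2416 -9.2416; -9.2416 9.2416]
P' = Q + AᵀP(A−BK) = [10.4916 -9.7416; -9.7416 10.2416]
tr(P') = 20.7332


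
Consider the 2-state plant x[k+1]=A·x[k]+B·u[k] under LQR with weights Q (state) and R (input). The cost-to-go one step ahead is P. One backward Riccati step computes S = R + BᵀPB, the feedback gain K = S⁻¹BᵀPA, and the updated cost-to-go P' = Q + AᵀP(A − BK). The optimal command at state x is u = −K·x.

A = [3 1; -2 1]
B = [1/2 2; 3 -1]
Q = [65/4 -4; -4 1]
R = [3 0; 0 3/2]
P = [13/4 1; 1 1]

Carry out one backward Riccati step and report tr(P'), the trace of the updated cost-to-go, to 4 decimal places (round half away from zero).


20.9457

BᵀP = [4.6250 3.5000; 5.5000 1.0000]
S = R + BᵀPB = [3 0; 0 3/2] + [12.8125 5.7500; 5.7500 10.0000] = [15.8125 5.7500; 5.7500 11.5000]
BᵀPA = [6.8750 8.1250; 14.5000 6.5000]
K = S⁻¹·BᵀPA = [-0.0290 0.3768; 1.2754 0.3768]
A−BK = [0.4638 0.0580; -0.6377 0.2464]
AᵀP(A−BK) = [2.9565 0.6957; 0.6957 0.7391]
P' = Q + AᵀP(A−BK) = [19.2065 -3.3043; -3.3043 1.7391]
tr(P') = 20.9457


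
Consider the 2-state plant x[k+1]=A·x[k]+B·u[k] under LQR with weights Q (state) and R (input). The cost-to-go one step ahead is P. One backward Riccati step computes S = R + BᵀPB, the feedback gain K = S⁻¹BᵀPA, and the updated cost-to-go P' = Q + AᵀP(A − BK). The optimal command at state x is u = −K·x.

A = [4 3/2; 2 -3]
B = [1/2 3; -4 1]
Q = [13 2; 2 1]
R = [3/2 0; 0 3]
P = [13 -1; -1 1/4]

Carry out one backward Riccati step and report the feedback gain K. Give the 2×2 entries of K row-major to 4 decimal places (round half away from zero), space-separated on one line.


BᵀP = [10.5000 -1.5000; 38.0000 -2.7500]
S = R + BᵀPB = [3/2 0; 0 3] + [11.2500 30.0000; 30.0000 111.2500] = [12.7500 30.0000; 30.0000 114.2500]
BᵀPA = [39.0000 20.2500; 146.5000 65.2500]
K = S⁻¹·BᵀPA = [0.1091 0.6396; 1.2536 0.4032]
A−BK = [0.1846 -0.0293; 1.1829 -0.8447]
AᵀP(A−BK) = [5.0886 1.4914; 1.4914 1.2413]
P' = Q + AᵀP(A−BK) = [18.0886 3.4914; 3.4914 2.2413]
tr(P') = 20.3299

0.1091 0.6396 1.2536 0.4032


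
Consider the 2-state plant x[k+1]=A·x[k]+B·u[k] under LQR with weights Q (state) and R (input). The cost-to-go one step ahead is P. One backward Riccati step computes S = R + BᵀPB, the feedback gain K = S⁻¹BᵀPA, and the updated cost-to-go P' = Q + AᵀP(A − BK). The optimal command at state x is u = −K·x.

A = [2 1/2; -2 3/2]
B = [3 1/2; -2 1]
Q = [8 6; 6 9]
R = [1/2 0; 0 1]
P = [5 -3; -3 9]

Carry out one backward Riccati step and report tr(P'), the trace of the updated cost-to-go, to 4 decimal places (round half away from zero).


BᵀP = [21.0000 -27.0000; -0.5000 7.5000]
S = R + BᵀPB = [1/2 0; 0 1] + [117.0000 -16.5000; -16.5000 7.2500] = [117.5000 -16.5000; -16.5000 8.2500]
BᵀPA = [96.0000 -30.0000; -16.0000 11.0000]
K = S⁻¹·BᵀPA = [0.7574 -0.0947; -0.4246 1.1440]
A−BK = [-0.0599 0.2120; -0.0606 0.1667]
AᵀP(A−BK) = [0.4963 -0.6075; -0.6075 1.5759]
P' = Q + AᵀP(A−BK) = [8.4963 5.3925; 5.3925 10.5759]
tr(P') = 19.0723

19.0723


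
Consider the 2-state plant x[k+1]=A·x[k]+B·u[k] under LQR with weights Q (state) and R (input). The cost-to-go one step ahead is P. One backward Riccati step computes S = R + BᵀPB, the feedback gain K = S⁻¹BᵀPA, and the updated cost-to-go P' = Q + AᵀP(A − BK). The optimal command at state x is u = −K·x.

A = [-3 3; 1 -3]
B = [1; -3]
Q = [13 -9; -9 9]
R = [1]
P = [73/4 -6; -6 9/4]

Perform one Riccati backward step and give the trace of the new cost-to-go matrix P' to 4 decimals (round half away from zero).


BᵀP = [36.2500 -12.7500]
S = R + BᵀPB = [1] + [74.5000] = [75.5000]
BᵀPA = [-121.5000 147.0000]
K = S⁻¹·BᵀPA = [-1.6093 1.9470]
A−BK = [-1.3907 1.0530; -3.8278 2.8411]
AᵀP(A−BK) = [6.9735 -6.4371; -6.4371 6.2881]
P' = Q + AᵀP(A−BK) = [19.9735 -15.4371; -15.4371 15.2881]
tr(P') = 35.2616

35.2616


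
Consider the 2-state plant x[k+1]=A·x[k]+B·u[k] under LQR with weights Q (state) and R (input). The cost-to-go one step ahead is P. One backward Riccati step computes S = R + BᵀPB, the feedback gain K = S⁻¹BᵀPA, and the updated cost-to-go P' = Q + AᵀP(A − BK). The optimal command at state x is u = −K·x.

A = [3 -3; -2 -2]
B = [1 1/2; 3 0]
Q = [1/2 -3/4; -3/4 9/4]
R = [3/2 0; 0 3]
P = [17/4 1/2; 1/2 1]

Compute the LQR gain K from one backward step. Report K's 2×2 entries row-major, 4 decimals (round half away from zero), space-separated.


0.3877 -1.2335 1.1718 -0.8194

BᵀP = [5.7500 3.5000; 2.1250 0.2500]
S = R + BᵀPB = [3/2 0; 0 3] + [16.2500 2.8750; 2.8750 1.0625] = [17.7500 2.8750; 2.8750 4.0625]
BᵀPA = [10.2500 -24.2500; 5.8750 -6.8750]
K = S⁻¹·BᵀPA = [0.3877 -1.2335; 1.1718 -0.8194]
A−BK = [2.0264 -1.3568; -3.1630 1.7004]
AᵀP(A−BK) = [25.3921 -16.7930; -16.7930 12.7048]
P' = Q + AᵀP(A−BK) = [25.8921 -17.5430; -17.5430 14.9548]
tr(P') = 40.8469


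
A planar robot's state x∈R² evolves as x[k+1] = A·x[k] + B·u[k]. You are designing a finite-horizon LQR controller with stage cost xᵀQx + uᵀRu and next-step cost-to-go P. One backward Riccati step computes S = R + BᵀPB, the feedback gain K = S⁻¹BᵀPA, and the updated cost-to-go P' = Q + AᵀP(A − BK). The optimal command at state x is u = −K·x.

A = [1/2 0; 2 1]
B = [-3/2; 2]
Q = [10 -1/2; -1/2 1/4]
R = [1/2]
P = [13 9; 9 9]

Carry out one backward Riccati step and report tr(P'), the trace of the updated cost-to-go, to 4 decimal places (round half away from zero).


BᵀP = [-1.5000 4.5000]
S = R + BᵀPB = [1/2] + [11.2500] = [11.7500]
BᵀPA = [8.2500 4.5000]
K = S⁻¹·BᵀPA = [0.7021 0.3830]
A−BK = [1.5532 0.5745; 0.5957 0.2340]
AᵀP(A−BK) = [51.4574 19.3404; 19.3404 7.2766]
P' = Q + AᵀP(A−BK) = [61.4574 18.8404; 18.8404 7.5266]
tr(P') = 68.9840

68.9840


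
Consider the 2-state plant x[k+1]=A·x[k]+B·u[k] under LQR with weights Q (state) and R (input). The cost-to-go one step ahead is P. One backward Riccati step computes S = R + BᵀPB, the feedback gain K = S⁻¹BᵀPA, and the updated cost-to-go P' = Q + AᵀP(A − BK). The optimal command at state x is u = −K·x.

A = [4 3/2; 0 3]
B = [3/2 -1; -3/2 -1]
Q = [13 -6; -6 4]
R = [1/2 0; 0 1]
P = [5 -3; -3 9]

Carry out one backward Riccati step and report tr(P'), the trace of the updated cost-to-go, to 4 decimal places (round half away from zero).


BᵀP = [12.0000 -18.0000; -2.0000 -6.0000]
S = R + BᵀPB = [1/2 0; 0 1] + [45.0000 6.0000; 6.0000 8.0000] = [45.5000 6.0000; 6.0000 9.0000]
BᵀPA = [48.0000 -36.0000; -8.0000 -21.0000]
K = S⁻¹·BᵀPA = [1.2851 -0.5301; -1.7456 -1.9799]
A−BK = [0.3266 0.3153; 0.1821 0.2249]
AᵀP(A−BK) = [4.3481 3.6064; 3.6064 4.5873]
P' = Q + AᵀP(A−BK) = [17.3481 -2.3936; -2.3936 8.5873]
tr(P') = 25.9354

25.9354


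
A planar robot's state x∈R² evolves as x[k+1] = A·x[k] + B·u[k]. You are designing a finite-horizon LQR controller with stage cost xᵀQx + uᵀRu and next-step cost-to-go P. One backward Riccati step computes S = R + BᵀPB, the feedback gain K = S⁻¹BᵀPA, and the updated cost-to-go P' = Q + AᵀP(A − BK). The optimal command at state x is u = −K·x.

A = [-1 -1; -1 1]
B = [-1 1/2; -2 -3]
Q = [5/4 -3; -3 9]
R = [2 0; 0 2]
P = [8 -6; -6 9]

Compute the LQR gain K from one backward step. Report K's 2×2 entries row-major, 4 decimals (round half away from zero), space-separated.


0.6326 0.3990 -0.1557 -0.6521

BᵀP = [4.0000 -12.0000; 22.0000 -30.0000]
S = R + BᵀPB = [2 0; 0 2] + [20.0000 38.0000; 38.0000 101.0000] = [22.0000 38.0000; 38.0000 103.0000]
BᵀPA = [8.0000 -16.0000; 8.0000 -52.0000]
K = S⁻¹·BᵀPA = [0.6326 0.3990; -0.1557 -0.6521]
A−BK = [-0.2895 -0.2749; -0.2019 -0.1582]
AᵀP(A−BK) = [1.1849 1.0243; 1.0243 1.4769]
P' = Q + AᵀP(A−BK) = [2.4349 -1.9757; -1.9757 10.4769]
tr(P') = 12.9118


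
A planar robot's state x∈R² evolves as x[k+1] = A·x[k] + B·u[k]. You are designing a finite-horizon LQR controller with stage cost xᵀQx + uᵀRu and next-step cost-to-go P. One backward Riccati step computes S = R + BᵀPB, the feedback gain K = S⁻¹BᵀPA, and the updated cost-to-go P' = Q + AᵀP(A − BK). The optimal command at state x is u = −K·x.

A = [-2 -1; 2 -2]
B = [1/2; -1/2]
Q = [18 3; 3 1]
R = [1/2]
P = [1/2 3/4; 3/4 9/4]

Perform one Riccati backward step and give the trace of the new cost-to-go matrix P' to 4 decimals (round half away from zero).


31.3269

BᵀP = [-0.1250 -0.7500]
S = R + BᵀPB = [1/2] + [0.3125] = [0.8125]
BᵀPA = [-1.2500 1.6250]
K = S⁻¹·BᵀPA = [-1.5385 2.0000]
A−BK = [-1.2308 -2.0000; 1.2308 -1.0000]
AᵀP(A−BK) = [3.0769 -4.0000; -4.0000 9.2500]
P' = Q + AᵀP(A−BK) = [21.0769 -1.0000; -1.0000 10.2500]
tr(P') = 31.3269


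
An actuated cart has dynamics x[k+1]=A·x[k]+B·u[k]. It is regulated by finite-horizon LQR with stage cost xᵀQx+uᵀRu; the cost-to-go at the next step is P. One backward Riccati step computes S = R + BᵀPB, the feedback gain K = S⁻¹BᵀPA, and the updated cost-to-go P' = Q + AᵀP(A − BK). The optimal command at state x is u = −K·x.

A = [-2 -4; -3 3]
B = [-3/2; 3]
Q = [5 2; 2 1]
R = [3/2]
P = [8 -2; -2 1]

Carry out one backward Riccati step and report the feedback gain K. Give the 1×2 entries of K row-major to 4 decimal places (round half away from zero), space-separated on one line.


BᵀP = [-18.0000 6.0000]
S = R + BᵀPB = [3/2] + [45.0000] = [46.5000]
BᵀPA = [18.0000 90.0000]
K = S⁻¹·BᵀPA = [0.3871 1.9355]
A−BK = [-1.4194 -1.0968; -4.1613 -2.8065]
AᵀP(A−BK) = [10.0323 8.1613; 8.1613 10.8065]
P' = Q + AᵀP(A−BK) = [15.0323 10.1613; 10.1613 11.8065]
tr(P') = 26.8387

0.3871 1.9355


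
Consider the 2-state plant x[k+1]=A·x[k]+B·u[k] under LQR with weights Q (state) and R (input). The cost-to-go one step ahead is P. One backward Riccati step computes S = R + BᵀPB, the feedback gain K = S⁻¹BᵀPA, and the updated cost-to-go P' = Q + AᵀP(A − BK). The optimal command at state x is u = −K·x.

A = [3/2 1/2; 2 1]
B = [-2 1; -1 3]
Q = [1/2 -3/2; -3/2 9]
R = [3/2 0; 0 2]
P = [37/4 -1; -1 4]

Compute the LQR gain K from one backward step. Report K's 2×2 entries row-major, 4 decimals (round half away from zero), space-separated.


-0.4928 -0.1076 0.4798 0.2811

BᵀP = [-17.5000 -2.0000; 6.2500 11.0000]
S = R + BᵀPB = [3/2 0; 0 2] + [37.0000 -23.5000; -23.5000 39.2500] = [38.5000 -23.5000; -23.5000 41.2500]
BᵀPA = [-30.2500 -10.7500; 31.3750 14.1250]
K = S⁻¹·BᵀPA = [-0.4928 -0.1076; 0.4798 0.2811]
A−BK = [0.0345 0.0036; 0.0676 0.0491]
AᵀP(A−BK) = [0.8495 0.3618; 0.3618 0.1848]
P' = Q + AᵀP(A−BK) = [1.3495 -1.1382; -1.1382 9.1848]
tr(P') = 10.5343


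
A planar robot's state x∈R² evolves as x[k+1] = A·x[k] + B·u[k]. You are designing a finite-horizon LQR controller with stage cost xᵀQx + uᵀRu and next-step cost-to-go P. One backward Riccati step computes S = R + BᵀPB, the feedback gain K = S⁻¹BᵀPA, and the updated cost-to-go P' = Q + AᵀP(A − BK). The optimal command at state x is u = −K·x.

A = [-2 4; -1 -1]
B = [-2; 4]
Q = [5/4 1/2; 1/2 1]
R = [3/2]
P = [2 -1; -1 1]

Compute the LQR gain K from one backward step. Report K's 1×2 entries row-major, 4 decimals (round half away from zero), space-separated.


BᵀP = [-8.0000 6.0000]
S = R + BᵀPB = [3/2] + [40.0000] = [41.5000]
BᵀPA = [10.0000 -38.0000]
K = S⁻¹·BᵀPA = [0.2410 -0.9157]
A−BK = [-1.5181 2.1687; -1.9639 2.6627]
AᵀP(A−BK) = [2.5904 -3.8434; -3.8434 6.2048]
P' = Q + AᵀP(A−BK) = [3.8404 -3.3434; -3.3434 7.2048]
tr(P') = 11.0452

0.2410 -0.9157


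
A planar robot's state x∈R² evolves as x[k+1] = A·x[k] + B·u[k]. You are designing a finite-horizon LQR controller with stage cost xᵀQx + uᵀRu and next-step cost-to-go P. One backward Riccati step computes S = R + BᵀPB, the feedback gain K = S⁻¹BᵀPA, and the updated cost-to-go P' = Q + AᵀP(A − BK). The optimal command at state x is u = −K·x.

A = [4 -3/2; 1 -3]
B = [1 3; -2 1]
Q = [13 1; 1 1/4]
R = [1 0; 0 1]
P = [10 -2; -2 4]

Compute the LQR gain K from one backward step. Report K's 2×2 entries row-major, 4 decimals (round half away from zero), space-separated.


0.1584 1.0096 1.2642 -0.8230

BᵀP = [14.0000 -10.0000; 28.0000 -2.0000]
S = R + BᵀPB = [1 0; 0 1] + [34.0000 32.0000; 32.0000 82.0000] = [35.0000 32.0000; 32.0000 83.0000]
BᵀPA = [46.0000 9.0000; 110.0000 -36.0000]
K = S⁻¹·BᵀPA = [0.1584 1.0096; 1.2642 -0.8230]
A−BK = [0.0489 -0.0407; 0.0526 -0.1579]
AᵀP(A−BK) = [1.6481 -0.9139; -0.9139 1.7871]
P' = Q + AᵀP(A−BK) = [14.6481 0.0861; 0.0861 2.0371]
tr(P') = 16.6851


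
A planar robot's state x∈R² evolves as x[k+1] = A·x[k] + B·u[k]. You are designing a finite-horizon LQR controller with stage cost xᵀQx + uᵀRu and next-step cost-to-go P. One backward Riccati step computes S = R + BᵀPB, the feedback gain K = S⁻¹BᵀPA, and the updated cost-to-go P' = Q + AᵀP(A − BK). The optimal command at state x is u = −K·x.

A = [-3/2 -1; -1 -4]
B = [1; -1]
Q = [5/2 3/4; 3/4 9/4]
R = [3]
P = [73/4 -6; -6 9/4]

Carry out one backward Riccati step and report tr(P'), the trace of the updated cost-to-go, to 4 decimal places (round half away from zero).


11.8737

BᵀP = [24.2500 -8.2500]
S = R + BᵀPB = [3] + [32.5000] = [35.5000]
BᵀPA = [-28.1250 8.7500]
K = S⁻¹·BᵀPA = [-0.7923 0.2465]
A−BK = [-0.7077 -1.2465; -1.7923 -3.7535]
AᵀP(A−BK) = [3.0304 1.3072; 1.3072 4.0933]
P' = Q + AᵀP(A−BK) = [5.5304 2.0572; 2.0572 6.3433]
tr(P') = 11.8737


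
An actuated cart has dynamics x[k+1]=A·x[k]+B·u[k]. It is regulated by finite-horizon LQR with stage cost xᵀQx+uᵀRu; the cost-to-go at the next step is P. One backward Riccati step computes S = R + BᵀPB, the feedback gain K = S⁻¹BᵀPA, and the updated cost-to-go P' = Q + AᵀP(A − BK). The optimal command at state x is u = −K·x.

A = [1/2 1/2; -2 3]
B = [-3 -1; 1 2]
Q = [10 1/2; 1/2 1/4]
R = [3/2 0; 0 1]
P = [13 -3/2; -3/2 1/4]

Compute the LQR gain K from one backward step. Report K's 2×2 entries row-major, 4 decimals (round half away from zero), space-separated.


BᵀP = [-40.5000 4.7500; -16.0000 2.0000]
S = R + BᵀPB = [3/2 0; 0 1] + [126.2500 50.0000; 50.0000 20.0000] = [127.7500 50.0000; 50.0000 21.0000]
BᵀPA = [-29.7500 -6.0000; -12.0000 -2.0000]
K = S⁻¹·BᵀPA = [-0.1354 -0.1423; -0.2490 0.2435]
A−BK = [-0.1553 0.3167; -1.3666 2.6553]
AᵀP(A−BK) = [0.2332 -0.3105; -0.3105 0.6334]
P' = Q + AᵀP(A−BK) = [10.2332 0.1895; 0.1895 0.8834]
tr(P') = 11.1166

-0.1354 -0.1423 -0.2490 0.2435


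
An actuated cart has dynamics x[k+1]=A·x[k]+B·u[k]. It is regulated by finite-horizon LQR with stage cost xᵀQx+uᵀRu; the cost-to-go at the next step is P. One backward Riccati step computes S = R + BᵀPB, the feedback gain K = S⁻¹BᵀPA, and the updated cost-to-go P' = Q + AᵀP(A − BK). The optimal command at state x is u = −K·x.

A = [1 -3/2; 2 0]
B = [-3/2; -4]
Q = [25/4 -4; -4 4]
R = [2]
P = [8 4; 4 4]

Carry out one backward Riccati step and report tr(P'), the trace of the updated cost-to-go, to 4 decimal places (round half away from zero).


15.6136

BᵀP = [-28.0000 -22.0000]
S = R + BᵀPB = [2] + [130.0000] = [132.0000]
BᵀPA = [-72.0000 42.0000]
K = S⁻¹·BᵀPA = [-0.5455 0.3182]
A−BK = [0.1818 -1.0227; -0.1818 1.2727]
AᵀP(A−BK) = [0.7273 -1.0909; -1.0909 4.6364]
P' = Q + AᵀP(A−BK) = [6.9773 -5.0909; -5.0909 8.6364]
tr(P') = 15.6136


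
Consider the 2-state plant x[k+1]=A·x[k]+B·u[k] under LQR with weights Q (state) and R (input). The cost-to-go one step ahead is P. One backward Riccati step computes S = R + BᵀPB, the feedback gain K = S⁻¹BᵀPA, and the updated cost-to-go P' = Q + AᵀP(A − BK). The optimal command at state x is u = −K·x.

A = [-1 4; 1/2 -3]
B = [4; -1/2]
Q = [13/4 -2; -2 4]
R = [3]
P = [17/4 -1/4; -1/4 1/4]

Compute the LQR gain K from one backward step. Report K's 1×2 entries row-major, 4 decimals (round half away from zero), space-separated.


BᵀP = [17.1250 -1.1250]
S = R + BᵀPB = [3] + [69.0625] = [72.0625]
BᵀPA = [-17.6875 71.8750]
K = S⁻¹·BᵀPA = [-0.2454 0.9974]
A−BK = [-0.0182 0.0104; 0.3773 -2.5013]
AᵀP(A−BK) = [0.2212 -0.9835; -0.9835 4.5620]
P' = Q + AᵀP(A−BK) = [3.4712 -2.9835; -2.9835 8.5620]
tr(P') = 12.0332

-0.2454 0.9974


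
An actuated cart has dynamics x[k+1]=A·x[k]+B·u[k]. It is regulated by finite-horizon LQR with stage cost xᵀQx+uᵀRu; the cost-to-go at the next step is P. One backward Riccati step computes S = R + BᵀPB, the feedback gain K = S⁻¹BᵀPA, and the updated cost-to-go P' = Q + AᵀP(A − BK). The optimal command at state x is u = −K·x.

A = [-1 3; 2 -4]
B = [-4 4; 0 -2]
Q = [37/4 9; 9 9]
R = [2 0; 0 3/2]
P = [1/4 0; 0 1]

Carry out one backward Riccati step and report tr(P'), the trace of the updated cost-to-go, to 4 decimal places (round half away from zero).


24.4817

BᵀP = [-1.0000 0.0000; 1.0000 -2.0000]
S = R + BᵀPB = [2 0; 0 3/2] + [4.0000 -4.0000; -4.0000 8.0000] = [6.0000 -4.0000; -4.0000 9.5000]
BᵀPA = [1.0000 -3.0000; -5.0000 11.0000]
K = S⁻¹·BᵀPA = [-0.2561 0.3780; -0.6341 1.3171]
A−BK = [0.5122 -0.7561; 0.7317 -1.3659]
AᵀP(A−BK) = [1.3354 -2.5427; -2.5427 4.8963]
P' = Q + AᵀP(A−BK) = [10.5854 6.4573; 6.4573 13.8963]
tr(P') = 24.4817


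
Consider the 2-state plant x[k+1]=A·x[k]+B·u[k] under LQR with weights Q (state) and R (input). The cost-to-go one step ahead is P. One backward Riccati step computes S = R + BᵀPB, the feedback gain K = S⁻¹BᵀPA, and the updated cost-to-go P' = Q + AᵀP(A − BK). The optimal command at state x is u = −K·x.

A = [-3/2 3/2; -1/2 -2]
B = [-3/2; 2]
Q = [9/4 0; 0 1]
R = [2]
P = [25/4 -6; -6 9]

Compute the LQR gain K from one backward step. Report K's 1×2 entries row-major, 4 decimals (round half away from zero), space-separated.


BᵀP = [-21.3750 27.0000]
S = R + BᵀPB = [2] + [86.0625] = [88.0625]
BᵀPA = [18.5625 -86.0625]
K = S⁻¹·BᵀPA = [0.2108 -0.9773]
A−BK = [-1.1838 0.0341; -0.9216 -0.0454]
AᵀP(A−BK) = [3.3998 -0.4216; -0.4216 1.9546]
P' = Q + AᵀP(A−BK) = [5.6498 -0.4216; -0.4216 2.9546]
tr(P') = 8.6043

0.2108 -0.9773


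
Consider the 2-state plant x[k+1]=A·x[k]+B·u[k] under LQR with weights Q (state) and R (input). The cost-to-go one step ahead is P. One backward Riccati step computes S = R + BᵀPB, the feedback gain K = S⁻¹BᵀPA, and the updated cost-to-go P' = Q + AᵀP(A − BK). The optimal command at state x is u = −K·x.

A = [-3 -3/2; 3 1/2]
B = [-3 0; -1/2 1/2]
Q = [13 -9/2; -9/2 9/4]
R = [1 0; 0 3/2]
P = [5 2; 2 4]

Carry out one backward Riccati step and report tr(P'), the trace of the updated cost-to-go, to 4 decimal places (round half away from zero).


40.0901

BᵀP = [-16.0000 -8.0000; 1.0000 2.0000]
S = R + BᵀPB = [1 0; 0 3/2] + [52.0000 -4.0000; -4.0000 1.0000] = [53.0000 -4.0000; -4.0000 2.5000]
BᵀPA = [24.0000 20.0000; 3.0000 -0.5000]
K = S⁻¹·BᵀPA = [0.6180 0.4120; 2.1888 0.4592]
A−BK = [-1.1459 -0.2639; 2.2146 0.4764]
AᵀP(A−BK) = [23.6009 5.2339; 5.2339 1.2393]
P' = Q + AᵀP(A−BK) = [36.6009 0.7339; 0.7339 3.4893]
tr(P') = 40.0901


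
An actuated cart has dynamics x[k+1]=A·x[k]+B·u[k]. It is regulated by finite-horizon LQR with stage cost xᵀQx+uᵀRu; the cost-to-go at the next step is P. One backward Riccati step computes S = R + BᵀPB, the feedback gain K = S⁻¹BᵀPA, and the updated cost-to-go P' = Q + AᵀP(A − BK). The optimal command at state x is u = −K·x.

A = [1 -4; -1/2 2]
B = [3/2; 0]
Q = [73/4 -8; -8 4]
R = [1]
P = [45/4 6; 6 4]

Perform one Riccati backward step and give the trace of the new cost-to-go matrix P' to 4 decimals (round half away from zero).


BᵀP = [16.8750 9.0000]
S = R + BᵀPB = [1] + [25.3125] = [26.3125]
BᵀPA = [12.3750 -49.5000]
K = S⁻¹·BᵀPA = [0.4703 -1.8812]
A−BK = [0.2945 -1.1781; -0.5000 2.0000]
AᵀP(A−BK) = [0.4299 -1.7197; -1.7197 6.8789]
P' = Q + AᵀP(A−BK) = [18.6799 -9.7197; -9.7197 10.8789]
tr(P') = 29.5588

29.5588


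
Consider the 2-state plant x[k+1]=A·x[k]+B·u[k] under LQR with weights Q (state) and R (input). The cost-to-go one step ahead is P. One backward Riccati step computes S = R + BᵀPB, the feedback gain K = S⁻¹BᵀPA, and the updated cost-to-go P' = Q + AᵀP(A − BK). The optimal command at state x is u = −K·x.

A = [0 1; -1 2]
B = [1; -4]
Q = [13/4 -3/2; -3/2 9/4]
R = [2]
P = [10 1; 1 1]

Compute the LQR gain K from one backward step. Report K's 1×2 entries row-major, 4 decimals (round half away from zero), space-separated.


0.1500 0.0000

BᵀP = [6.0000 -3.0000]
S = R + BᵀPB = [2] + [18.0000] = [20.0000]
BᵀPA = [3.0000 0.0000]
K = S⁻¹·BᵀPA = [0.1500 0.0000]
A−BK = [-0.1500 1.0000; -0.4000 2.0000]
AᵀP(A−BK) = [0.5500 -3.0000; -3.0000 18.0000]
P' = Q + AᵀP(A−BK) = [3.8000 -4.5000; -4.5000 20.2500]
tr(P') = 24.0500


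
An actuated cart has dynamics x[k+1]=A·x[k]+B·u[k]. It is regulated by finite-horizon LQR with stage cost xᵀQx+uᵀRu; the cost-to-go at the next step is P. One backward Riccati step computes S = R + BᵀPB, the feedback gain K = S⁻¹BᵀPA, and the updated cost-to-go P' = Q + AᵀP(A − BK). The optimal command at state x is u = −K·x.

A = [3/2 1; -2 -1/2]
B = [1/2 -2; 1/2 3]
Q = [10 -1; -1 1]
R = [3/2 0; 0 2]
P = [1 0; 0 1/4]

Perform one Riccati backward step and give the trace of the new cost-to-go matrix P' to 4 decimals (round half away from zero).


12.1223

BᵀP = [0.5000 0.1250; -2.0000 0.7500]
S = R + BᵀPB = [3/2 0; 0 2] + [0.3125 -0.6250; -0.6250 6.2500] = [1.8125 -0.6250; -0.6250 8.2500]
BᵀPA = [0.5000 0.4375; -4.5000 -2.3750]
K = S⁻¹·BᵀPA = [0.0901 0.1459; -0.5386 -0.2768]
A−BK = [0.3777 0.3734; -0.4292 0.2575]
AᵀP(A−BK) = [0.7811 0.4313; 0.4313 0.3412]
P' = Q + AᵀP(A−BK) = [10.7811 -0.5687; -0.5687 1.3412]
tr(P') = 12.1223
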